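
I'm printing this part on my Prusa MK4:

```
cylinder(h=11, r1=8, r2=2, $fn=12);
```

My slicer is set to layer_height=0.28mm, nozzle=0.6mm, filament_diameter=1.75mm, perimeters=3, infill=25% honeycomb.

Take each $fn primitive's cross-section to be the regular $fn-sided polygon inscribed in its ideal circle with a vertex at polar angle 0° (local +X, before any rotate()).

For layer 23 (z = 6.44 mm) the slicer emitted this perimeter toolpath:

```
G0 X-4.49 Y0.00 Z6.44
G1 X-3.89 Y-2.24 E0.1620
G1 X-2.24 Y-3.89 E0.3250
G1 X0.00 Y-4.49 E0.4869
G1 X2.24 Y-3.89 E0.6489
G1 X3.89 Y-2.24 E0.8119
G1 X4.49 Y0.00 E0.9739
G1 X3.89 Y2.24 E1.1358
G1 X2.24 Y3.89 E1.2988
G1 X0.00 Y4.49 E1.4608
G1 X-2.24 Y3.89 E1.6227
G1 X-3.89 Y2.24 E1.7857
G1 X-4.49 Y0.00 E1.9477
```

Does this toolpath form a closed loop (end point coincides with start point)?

yes

Start point (G0): (-4.49, 0.00). End point (last G1): the path returns to the start — closed.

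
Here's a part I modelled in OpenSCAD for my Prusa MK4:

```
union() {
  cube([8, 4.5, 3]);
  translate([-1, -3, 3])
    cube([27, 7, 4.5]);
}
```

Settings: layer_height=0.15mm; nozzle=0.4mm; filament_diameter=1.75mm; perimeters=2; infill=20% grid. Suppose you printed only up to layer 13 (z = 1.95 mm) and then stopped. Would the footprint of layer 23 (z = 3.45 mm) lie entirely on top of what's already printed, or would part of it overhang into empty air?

Compare the two slices. At z = 1.95: the 8×4.5 cube contributes its full rectangle (area 36.00 mm²); the cube at (-1, -3) does not reach this height (z outside [3, 7.5]); Merging all regions: only the 8×4.5 cube is present, so the union is just that shape — area = 36.00 mm². At z = 3.45: the cube is absent (z outside [0, 3]); the cube at (-1, -3) (footprint 27×7) is included at this height (area 189.00 mm²); Taking the union: only the 27×7 cube at (-1, -3) is present, so the union is just that shape — area = 189.00 mm². Checking containment: at z = 3.45 the cross-section extends beyond the z = 1.95 cross-section by about 157.00 mm².

part overhangs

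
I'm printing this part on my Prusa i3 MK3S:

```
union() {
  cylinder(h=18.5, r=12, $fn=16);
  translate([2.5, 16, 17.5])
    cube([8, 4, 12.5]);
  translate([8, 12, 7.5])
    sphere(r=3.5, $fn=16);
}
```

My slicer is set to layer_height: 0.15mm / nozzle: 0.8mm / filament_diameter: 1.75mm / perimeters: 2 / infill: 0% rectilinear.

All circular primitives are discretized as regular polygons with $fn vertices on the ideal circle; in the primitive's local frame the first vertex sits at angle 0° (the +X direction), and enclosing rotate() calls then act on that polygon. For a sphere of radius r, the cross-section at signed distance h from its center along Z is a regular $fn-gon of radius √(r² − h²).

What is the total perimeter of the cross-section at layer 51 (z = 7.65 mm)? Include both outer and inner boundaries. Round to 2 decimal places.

87.54 mm

At z = 7.65 mm: the r=12 cylinder contributes a regular 16-gon of circumradius 12 (perimeter = 2·16·12.000·sin(180°/16) = 74.91 mm); the cube at (2.5, 16) is not intersected at this z (z outside [17.5, 30]); the r=3.5 sphere at (8, 12) contributes a regular 16-gon of circumradius √(3.5²−0.15²) = 3.497 (perimeter = 2·16·3.497·sin(180°/16) = 21.83 mm); Taking the union: the regions partially overlap (shared area 2.42 mm²), so the edge portions inside another operand are dropped and the merged outline is re-measured after clipping — boundary = 87.54 mm. Overall, the cross-section is a single solid region. Total boundary length (outer) = 87.54 mm.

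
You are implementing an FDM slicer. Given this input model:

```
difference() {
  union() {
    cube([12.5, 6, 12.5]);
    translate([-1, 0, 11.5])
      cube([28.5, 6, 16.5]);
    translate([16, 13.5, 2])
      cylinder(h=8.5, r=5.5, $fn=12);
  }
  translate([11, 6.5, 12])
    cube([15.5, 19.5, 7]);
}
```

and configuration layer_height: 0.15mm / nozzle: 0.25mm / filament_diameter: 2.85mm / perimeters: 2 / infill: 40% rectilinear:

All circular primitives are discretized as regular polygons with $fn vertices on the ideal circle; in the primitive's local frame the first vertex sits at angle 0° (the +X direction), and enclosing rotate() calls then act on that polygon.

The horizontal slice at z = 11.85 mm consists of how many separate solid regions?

At z = 11.85 mm: the cube (footprint 12.5×6) is included at this height; the 28.5×6 cube at (-1, 0) contributes its full rectangle; the cylinder at (16, 13.5) is not intersected at this z (z outside [2, 10.5]); Combining (union): the 12.5×6 cube lies entirely inside the 28.5×6 cube at (-1, 0), so the union is just the 28.5×6 cube at (-1, 0) — 1 connected region; the cube at (11, 6.5) is not intersected at this z (z outside [12, 19]); Taking the first minus the rest: none of the subtracted shapes is present at this height, so the result so far is unchanged — 1 connected region. The result has 1 disconnected region.

1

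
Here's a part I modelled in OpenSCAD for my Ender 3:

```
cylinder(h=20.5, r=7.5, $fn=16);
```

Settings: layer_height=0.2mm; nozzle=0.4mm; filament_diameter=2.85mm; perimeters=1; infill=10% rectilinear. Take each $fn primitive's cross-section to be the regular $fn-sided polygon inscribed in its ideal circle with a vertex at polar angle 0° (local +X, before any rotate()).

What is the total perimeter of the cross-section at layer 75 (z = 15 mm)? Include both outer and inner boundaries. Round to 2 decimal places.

At z = 15 mm: the r=7.5 cylinder contributes a regular 16-gon of circumradius 7.5 (perimeter = 2·16·7.500·sin(180°/16) = 46.82 mm). Overall, the cross-section is a single solid region. Total boundary length (outer) = 46.82 mm.

46.82 mm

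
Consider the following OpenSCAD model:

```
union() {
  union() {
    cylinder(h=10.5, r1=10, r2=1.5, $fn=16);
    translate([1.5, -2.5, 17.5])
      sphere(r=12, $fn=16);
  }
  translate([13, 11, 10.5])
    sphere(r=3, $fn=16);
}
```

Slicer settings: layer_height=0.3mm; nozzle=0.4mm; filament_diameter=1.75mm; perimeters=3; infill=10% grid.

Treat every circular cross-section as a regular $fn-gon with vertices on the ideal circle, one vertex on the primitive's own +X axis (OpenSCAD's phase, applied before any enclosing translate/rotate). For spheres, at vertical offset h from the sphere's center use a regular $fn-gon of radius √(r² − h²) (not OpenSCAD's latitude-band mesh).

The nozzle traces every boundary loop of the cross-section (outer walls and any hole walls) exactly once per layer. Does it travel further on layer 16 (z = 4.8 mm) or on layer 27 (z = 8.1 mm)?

Layer 16 (z = 4.8): the cone: at t=0.457 of its height the radius interpolates to r₁+(r₂−r₁)t = 6.114, giving a regular 16-gon of that circumradius (perimeter = 2·16·6.114·sin(180°/16) = 38.17 mm); the sphere at (1.5, -2.5) is absent (|z−center|=12.700 > r=12); Merging all regions: only the cone is present, so the union is just that shape — boundary = 38.17 mm; the sphere at (13, 11) is absent (|z−center|=5.700 > r=3); Taking the union: only that combined region is present, so the union is just that shape — boundary = 38.17 mm. So its perimeter = 38.17 mm. Layer 27 (z = 8.1): the cone: at t=0.771 of its height the radius interpolates to r₁+(r₂−r₁)t = 3.443, giving a regular 16-gon of that circumradius (perimeter = 2·16·3.443·sin(180°/16) = 21.49 mm); the r=12 sphere at (1.5, -2.5) contributes a regular 16-gon of circumradius √(12²−9.4²) = 7.459 (perimeter = 2·16·7.459·sin(180°/16) = 46.57 mm); Merging all regions: the cone lies entirely inside the r=12 sphere at (1.5, -2.5), so the union is just the r=12 sphere at (1.5, -2.5) — boundary = 46.57 mm; the r=3 sphere at (13, 11) slices to a regular 16-gon of circumradius 1.800 (√(r²−h²) with h=2.4 from center) (perimeter = 2·16·1.800·sin(180°/16) = 11.24 mm); Taking the union: the 2 present regions are separate (no shared area or edge), so areas and boundary lengths simply add and each stays a separate island — boundary = 57.80 mm. So its perimeter = 57.80 mm. Layer 27 is larger (57.80 vs 38.17 mm).

layer 27 (z = 8.1 mm)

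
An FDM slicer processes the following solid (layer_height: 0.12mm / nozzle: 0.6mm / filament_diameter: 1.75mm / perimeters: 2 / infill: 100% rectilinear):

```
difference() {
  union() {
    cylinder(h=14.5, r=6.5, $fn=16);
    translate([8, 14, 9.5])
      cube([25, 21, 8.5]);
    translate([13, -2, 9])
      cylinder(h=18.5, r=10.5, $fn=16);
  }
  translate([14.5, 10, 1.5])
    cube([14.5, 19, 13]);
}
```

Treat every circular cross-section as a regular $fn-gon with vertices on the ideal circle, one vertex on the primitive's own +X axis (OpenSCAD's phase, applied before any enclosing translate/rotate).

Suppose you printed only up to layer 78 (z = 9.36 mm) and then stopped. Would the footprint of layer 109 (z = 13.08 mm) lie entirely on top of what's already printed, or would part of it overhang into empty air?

Compare the two slices. At z = 9.36: the cylinder: section is a regular 16-gon, circumradius r=6.5 (area = (16/2)·6.500²·sin(360°/16) = 129.35 mm²); the cube at (8, 14) does not reach this height (z outside [9.5, 18]); the r=10.5 cylinder at (13, -2) gives a regular 16-gon of circumradius 10.5 (constant along its height) (area = (16/2)·10.500²·sin(360°/16) = 337.53 mm²); Combining (union): the regions partially overlap — summed areas 466.87 mm² minus the doubly-counted overlap 24.73 mm² gives 442.15 mm² — area = 442.15 mm²; the cube at (14.5, 10) (footprint 14.5×19) is included at this height (area 275.50 mm²); Taking the first minus the rest: starting from the result so far (442.15 mm²), the 14.5×19 cube at (14.5, 10) misses the remaining region (no effect) — area = 442.15 mm². At z = 13.08: the r=6.5 cylinder gives a regular 16-gon of circumradius 6.5 (constant along its height) (area = (16/2)·6.500²·sin(360°/16) = 129.35 mm²); the cube at (8, 14) (footprint 25×21) is included at this height (area 525.00 mm²); the cylinder at (13, -2): section is a regular 16-gon, circumradius r=10.5 (area = (16/2)·10.500²·sin(360°/16) = 337.53 mm²); Combining (union): the regions partially overlap — summed areas 991.87 mm² minus the doubly-counted overlap 24.73 mm² gives 967.15 mm² — area = 967.15 mm²; the 14.5×19 cube at (14.5, 10) contributes its full rectangle (area 275.50 mm²); After the difference (first − rest): starting from that combined region (967.15 mm²), the 14.5×19 cube at (14.5, 10) partially overlaps it — only the 217.50 mm² overlap (of its 275.50 mm²) is removed, clipping the outline — area = 749.65 mm². Checking containment: at z = 13.08 the cross-section extends beyond the z = 9.36 cross-section by about 307.50 mm².

part overhangs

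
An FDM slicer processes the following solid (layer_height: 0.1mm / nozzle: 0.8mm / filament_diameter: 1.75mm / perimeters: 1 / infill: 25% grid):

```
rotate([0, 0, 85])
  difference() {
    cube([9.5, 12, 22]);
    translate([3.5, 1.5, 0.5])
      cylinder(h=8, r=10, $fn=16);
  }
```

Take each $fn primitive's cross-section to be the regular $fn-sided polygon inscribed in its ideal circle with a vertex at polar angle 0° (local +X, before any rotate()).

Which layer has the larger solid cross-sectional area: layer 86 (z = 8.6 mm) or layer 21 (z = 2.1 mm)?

layer 86 (z = 8.6 mm)

Layer 86 (z = 8.6): the cube (footprint 9.5×12) is included at this height (area 114.00 mm²); the cylinder at (3.5, 1.5) is not intersected at this z (z outside [0.5, 8.5]); Subtracting the remaining from the first: none of the subtracted shapes is present at this height, so the 9.5×12 cube is unchanged — area = 114.00 mm²; (whole slice rotated 85° about Z — lengths, areas and connectivity unchanged). So its area = 114.00 mm². Layer 21 (z = 2.1): the cube (footprint 9.5×12) is included at this height (area 114.00 mm²); the cylinder at (3.5, 1.5): section is a regular 16-gon, circumradius r=10 (area = (16/2)·10.000²·sin(360°/16) = 306.15 mm²); After the difference (first − rest): starting from the 9.5×12 cube (114.00 mm²), the r=10 cylinder at (3.5, 1.5) partially overlaps it — only the 103.34 mm² overlap (of its 306.15 mm²) is removed, clipping the outline — area = 10.66 mm²; (rotated 85° about Z; rotation is an isometry so areas/perimeters/island counts are preserved). So its area = 10.66 mm². Layer 86 is larger (114.00 vs 10.66 mm²).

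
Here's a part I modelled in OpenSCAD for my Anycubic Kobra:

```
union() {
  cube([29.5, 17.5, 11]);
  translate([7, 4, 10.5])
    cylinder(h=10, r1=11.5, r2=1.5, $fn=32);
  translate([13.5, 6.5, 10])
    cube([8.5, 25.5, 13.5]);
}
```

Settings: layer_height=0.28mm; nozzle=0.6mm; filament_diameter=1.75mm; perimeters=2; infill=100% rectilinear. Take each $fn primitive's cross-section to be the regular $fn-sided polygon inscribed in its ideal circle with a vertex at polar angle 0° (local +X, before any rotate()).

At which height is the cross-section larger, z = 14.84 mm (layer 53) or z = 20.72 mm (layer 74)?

Layer 53 (z = 14.84): the cube is absent (z outside [0, 11]); the cone at (7, 4) (r1=11.5→r2=1.5) has section circumradius 7.160 here — a regular 32-gon (area = (32/2)·7.160²·sin(360°/32) = 160.02 mm²); the cube at (13.5, 6.5) is present — its section is the full 8.5×25.5 rectangle (area 216.75 mm²); Merging all regions: the regions partially overlap — summed areas 376.77 mm² minus the doubly-counted overlap 0.05 mm² gives 376.72 mm² — area = 376.72 mm². So its area = 376.72 mm². Layer 74 (z = 20.72): the cube is not intersected at this z (z outside [0, 11]); the cone at (7, 4) is not intersected at this z (z outside [10.5, 20.5]); the 8.5×25.5 cube at (13.5, 6.5) contributes its full rectangle (area 216.75 mm²); Combining (union): only the 8.5×25.5 cube at (13.5, 6.5) is present, so the union is just that shape — area = 216.75 mm². So its area = 216.75 mm². Layer 53 is larger (376.72 vs 216.75 mm²).

layer 53 (z = 14.84 mm)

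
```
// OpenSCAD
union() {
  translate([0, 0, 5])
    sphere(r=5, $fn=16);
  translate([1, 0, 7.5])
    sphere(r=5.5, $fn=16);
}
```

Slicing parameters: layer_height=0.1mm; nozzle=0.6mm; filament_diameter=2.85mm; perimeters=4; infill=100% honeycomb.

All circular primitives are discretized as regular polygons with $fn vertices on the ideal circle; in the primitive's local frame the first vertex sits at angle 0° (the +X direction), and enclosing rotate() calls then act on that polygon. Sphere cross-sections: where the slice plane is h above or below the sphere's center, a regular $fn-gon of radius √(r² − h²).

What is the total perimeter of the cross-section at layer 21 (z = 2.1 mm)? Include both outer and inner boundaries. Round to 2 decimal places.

At z = 2.1 mm: the sphere: section is a regular 16-gon, circumradius = √(r²−h²) = √(5²−2.9²) = 4.073 (perimeter = 2·16·4.073·sin(180°/16) = 25.43 mm); the r=5.5 sphere at (1, 0) contributes a regular 16-gon of circumradius √(5.5²−5.4²) = 1.044 (perimeter = 2·16·1.044·sin(180°/16) = 6.52 mm); Taking the union: the r=5.5 sphere at (1, 0) lies entirely inside the r=5 sphere, so the union is just the r=5 sphere — boundary = 25.43 mm. Overall, the cross-section is a single solid region. Total boundary length (outer) = 25.43 mm.

25.43 mm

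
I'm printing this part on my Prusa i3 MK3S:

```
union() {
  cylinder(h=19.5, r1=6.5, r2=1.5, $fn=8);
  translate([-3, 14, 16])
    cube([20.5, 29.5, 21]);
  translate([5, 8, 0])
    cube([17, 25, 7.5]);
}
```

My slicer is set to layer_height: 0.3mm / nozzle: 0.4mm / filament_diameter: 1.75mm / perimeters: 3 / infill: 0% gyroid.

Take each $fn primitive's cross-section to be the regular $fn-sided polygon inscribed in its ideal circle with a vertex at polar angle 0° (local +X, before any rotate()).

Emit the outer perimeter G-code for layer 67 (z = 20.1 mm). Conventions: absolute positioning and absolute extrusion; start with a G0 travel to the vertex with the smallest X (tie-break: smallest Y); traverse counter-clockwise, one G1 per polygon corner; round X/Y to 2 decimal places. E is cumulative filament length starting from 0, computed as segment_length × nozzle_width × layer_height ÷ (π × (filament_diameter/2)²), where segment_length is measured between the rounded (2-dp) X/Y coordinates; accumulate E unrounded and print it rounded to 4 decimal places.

At z = 20.1 mm: the cone is absent (z outside [0, 19.5]); the 20.5×29.5 cube at (-3, 14) contributes its full rectangle; the cube at (5, 8) does not reach this height (z outside [0, 7.5]); Merging all regions: only the 20.5×29.5 cube at (-3, 14) is present, so the union is just that shape — 1 connected region. The outline is a single polygon with 4 vertices. Extrusion per mm of travel: 0.4 × 0.3 / (π × 0.875²) = 0.049890. Accumulating E over each segment gives final E = 4.9890.

G0 X-3.00 Y14.00 Z20.10
G1 X17.50 Y14.00 E1.0227
G1 X17.50 Y43.50 E2.4945
G1 X-3.00 Y43.50 E3.5173
G1 X-3.00 Y14.00 E4.9890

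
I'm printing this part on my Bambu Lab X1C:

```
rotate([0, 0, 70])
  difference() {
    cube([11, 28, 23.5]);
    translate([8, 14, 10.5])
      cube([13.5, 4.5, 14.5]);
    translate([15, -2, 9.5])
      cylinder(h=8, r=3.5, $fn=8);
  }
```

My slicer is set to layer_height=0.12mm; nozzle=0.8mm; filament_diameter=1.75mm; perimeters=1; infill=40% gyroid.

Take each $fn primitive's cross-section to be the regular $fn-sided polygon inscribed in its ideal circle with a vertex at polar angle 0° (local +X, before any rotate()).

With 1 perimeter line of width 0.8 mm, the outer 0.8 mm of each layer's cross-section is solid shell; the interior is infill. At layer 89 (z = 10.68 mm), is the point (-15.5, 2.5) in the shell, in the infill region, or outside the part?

outside

At z = 10.68 mm: the cube is present — its section is the full 11×28 rectangle; the 13.5×4.5 cube at (8, 14) contributes its full rectangle; the r=3.5 cylinder at (15, -2) contributes a regular 8-gon of circumradius 3.5; Subtracting the remaining from the first: starting from the 11×28 cube, the 13.5×4.5 cube at (8, 14) partially overlaps it — only the 13.50 mm² overlap (of its 60.75 mm²) is removed, clipping the outline; the r=3.5 cylinder at (15, -2) misses the remaining region (no effect) — 1 connected region; (rotated 70° about Z; rotation is an isometry so areas/perimeters/island counts are preserved). Overall, the cross-section is a single solid region. Undo the 70° rotation: the query point maps to (-2.952, 15.420) in the un-rotated model frame. The nearest boundary edge runs (0.00, 0.00)→(0.00, 28.00); distance from the point to it = 2.95 mm. The point is not inside any of the regions above, so it lies outside the cross-section (2.95 mm from the nearest boundary).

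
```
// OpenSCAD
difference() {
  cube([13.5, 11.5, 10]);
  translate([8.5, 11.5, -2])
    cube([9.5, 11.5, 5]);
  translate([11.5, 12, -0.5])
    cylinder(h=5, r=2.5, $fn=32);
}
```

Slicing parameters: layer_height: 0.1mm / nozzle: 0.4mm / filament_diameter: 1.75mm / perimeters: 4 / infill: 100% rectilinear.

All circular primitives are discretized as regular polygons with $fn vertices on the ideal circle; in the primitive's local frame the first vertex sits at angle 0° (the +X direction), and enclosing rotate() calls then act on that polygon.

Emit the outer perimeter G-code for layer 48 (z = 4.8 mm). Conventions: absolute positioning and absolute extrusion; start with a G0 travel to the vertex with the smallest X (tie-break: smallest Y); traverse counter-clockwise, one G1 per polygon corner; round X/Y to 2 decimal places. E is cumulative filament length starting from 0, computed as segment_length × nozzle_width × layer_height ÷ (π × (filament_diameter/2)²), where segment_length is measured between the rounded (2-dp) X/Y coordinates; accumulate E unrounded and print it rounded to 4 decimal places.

G0 X0.00 Y0.00 Z4.80
G1 X13.50 Y0.00 E0.2245
G1 X13.50 Y11.50 E0.4158
G1 X0.00 Y11.50 E0.6403
G1 X0.00 Y0.00 E0.8315

At z = 4.8 mm: the cube is present — its section is the full 13.5×11.5 rectangle; the cube at (8.5, 11.5) does not reach this height (z outside [-2, 3]); the cylinder at (11.5, 12) does not reach this height (z outside [-0.5, 4.5]); Subtracting the remaining from the first: none of the subtracted shapes is present at this height, so the 13.5×11.5 cube is unchanged — 1 connected region. The outline is a single polygon with 4 vertices. Extrusion per mm of travel: 0.4 × 0.1 / (π × 0.875²) = 0.016630. Accumulating E over each segment gives final E = 0.8315.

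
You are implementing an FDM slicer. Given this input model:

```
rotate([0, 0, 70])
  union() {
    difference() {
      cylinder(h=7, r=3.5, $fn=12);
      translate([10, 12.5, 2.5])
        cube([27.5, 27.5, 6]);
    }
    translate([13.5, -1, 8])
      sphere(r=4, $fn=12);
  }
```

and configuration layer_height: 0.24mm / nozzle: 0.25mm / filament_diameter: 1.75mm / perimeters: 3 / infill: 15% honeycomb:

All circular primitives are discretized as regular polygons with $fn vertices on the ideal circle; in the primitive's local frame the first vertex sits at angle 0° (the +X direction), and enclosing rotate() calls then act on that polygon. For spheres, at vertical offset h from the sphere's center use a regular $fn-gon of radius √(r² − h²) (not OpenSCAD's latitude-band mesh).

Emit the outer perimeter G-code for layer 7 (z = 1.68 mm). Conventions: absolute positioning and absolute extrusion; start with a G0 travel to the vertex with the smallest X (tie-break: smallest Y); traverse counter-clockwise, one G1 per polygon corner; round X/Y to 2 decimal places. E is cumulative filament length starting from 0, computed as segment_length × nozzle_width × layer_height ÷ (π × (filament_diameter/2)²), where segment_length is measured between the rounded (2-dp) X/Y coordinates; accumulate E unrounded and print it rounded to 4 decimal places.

G0 X-3.45 Y-0.61 Z1.68
G1 X-2.68 Y-2.25 E0.0452
G1 X-1.20 Y-3.29 E0.0903
G1 X0.61 Y-3.45 E0.1356
G1 X2.25 Y-2.68 E0.1808
G1 X3.29 Y-1.20 E0.2260
G1 X3.45 Y0.61 E0.2713
G1 X2.68 Y2.25 E0.3165
G1 X1.20 Y3.29 E0.3616
G1 X-0.61 Y3.45 E0.4069
G1 X-2.25 Y2.68 E0.4521
G1 X-3.29 Y1.20 E0.4972
G1 X-3.45 Y-0.61 E0.5426

At z = 1.68 mm: the r=3.5 cylinder gives a regular 12-gon of circumradius 3.5 (constant along its height); the cube at (10, 12.5) does not reach this height (z outside [2.5, 8.5]); Subtracting the remaining from the first: none of the subtracted shapes is present at this height, so the r=3.5 cylinder is unchanged — 1 connected region; the sphere at (13.5, -1) is absent (|z−center|=6.320 > r=4); Merging all regions: only the result so far is present, so the union is just that shape — 1 connected region; (rotated 70° about Z; rotation is an isometry so areas/perimeters/island counts are preserved). The outline is a single polygon with 12 vertices. Extrusion per mm of travel: 0.25 × 0.24 / (π × 0.875²) = 0.024945. Accumulating E over each segment gives final E = 0.5426.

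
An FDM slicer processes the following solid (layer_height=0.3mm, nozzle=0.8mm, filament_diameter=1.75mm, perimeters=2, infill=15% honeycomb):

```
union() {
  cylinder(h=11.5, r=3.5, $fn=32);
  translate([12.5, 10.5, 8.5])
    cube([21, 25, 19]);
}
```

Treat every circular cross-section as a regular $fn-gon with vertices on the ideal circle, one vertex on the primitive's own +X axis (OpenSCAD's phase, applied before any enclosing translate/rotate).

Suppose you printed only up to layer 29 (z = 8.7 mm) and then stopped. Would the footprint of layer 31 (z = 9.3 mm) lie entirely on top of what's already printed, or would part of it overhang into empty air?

entirely on top

Compare the two slices. At z = 8.7: the r=3.5 cylinder contributes a regular 32-gon of circumradius 3.5 (area = (32/2)·3.500²·sin(360°/32) = 38.24 mm²); the 21×25 cube at (12.5, 10.5) contributes its full rectangle (area 525.00 mm²); Taking the union: the 2 present regions are separate (no shared area or edge), so areas and boundary lengths simply add and each stays a separate island — area = 563.24 mm². At z = 9.3: the r=3.5 cylinder gives a regular 32-gon of circumradius 3.5 (constant along its height) (area = (32/2)·3.500²·sin(360°/32) = 38.24 mm²); the 21×25 cube at (12.5, 10.5) contributes its full rectangle (area 525.00 mm²); Merging all regions: the 2 present regions are separate (no shared area or edge), so areas and boundary lengths simply add and each stays a separate island — area = 563.24 mm². Checking containment: the cross-section at z = 9.3 is a subset of the cross-section at z = 8.7.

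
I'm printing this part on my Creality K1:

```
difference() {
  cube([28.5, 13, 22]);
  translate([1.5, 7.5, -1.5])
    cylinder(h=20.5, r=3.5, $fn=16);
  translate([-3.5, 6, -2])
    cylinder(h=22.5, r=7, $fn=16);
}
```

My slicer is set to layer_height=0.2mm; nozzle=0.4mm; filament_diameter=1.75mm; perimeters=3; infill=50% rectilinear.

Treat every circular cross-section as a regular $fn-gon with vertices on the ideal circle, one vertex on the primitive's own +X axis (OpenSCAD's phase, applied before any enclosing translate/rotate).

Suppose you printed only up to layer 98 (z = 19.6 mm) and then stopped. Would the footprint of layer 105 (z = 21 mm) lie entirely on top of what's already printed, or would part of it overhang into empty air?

Compare the two slices. At z = 19.6: the cube is present — its section is the full 28.5×13 rectangle (area 370.50 mm²); the cylinder at (1.5, 7.5) is absent (z outside [-1.5, 19]); the r=7 cylinder at (-3.5, 6) contributes a regular 16-gon of circumradius 7 (area = (16/2)·7.000²·sin(360°/16) = 150.01 mm²); After the difference (first − rest): starting from the 28.5×13 cube (370.50 mm²), the r=7 cylinder at (-3.5, 6) partially overlaps it — only the 28.76 mm² overlap (of its 150.01 mm²) is removed, clipping the outline — area = 341.74 mm². At z = 21: the cube (footprint 28.5×13) is included at this height (area 370.50 mm²); the cylinder at (1.5, 7.5) does not reach this height (z outside [-1.5, 19]); the cylinder at (-3.5, 6) does not reach this height (z outside [-2, 20.5]); After the difference (first − rest): none of the subtracted shapes is present at this height, so the 28.5×13 cube is unchanged — area = 370.50 mm². Checking containment: at z = 21 the cross-section extends beyond the z = 19.6 cross-section by about 28.76 mm².

part overhangs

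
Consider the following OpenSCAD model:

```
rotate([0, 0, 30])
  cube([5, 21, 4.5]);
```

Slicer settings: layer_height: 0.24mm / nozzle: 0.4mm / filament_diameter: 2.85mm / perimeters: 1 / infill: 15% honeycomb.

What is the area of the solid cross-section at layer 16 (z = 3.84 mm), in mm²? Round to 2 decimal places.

105.00 mm²

At z = 3.84 mm: the cube (footprint 5×21) is included at this height (area 105.00 mm²); (whole slice rotated 30° about Z — lengths, areas and connectivity unchanged). Overall, the cross-section is a single solid region. Net area = 105.00 mm².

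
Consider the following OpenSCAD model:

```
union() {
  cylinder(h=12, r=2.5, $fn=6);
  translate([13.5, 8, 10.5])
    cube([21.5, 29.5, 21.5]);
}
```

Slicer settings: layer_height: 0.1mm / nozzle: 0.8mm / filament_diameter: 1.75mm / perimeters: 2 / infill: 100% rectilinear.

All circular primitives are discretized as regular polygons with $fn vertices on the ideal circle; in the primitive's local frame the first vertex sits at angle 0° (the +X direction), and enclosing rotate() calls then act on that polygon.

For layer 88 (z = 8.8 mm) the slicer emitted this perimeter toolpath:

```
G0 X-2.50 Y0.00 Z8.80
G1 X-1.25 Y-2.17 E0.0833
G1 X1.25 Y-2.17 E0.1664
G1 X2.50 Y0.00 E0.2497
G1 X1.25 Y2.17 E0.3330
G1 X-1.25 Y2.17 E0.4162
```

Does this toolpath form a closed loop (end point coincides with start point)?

Start point (G0): (-2.50, 0.00). End point (last G1): the path does not return to the start — open.

no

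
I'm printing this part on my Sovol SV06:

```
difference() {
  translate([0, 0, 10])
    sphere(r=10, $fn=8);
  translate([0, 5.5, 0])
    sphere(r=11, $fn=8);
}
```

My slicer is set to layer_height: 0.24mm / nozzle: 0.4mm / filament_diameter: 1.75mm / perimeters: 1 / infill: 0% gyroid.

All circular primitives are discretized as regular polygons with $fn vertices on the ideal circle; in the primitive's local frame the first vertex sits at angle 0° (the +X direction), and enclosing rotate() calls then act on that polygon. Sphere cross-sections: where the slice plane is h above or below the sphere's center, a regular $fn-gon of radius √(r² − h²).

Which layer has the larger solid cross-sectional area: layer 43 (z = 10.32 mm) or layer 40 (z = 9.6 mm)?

layer 43 (z = 10.32 mm)

Layer 43 (z = 10.32): the sphere: section is a regular 8-gon, circumradius = √(r²−h²) = √(10²−0.32²) = 9.995 (area = (8/2)·9.995²·sin(360°/8) = 282.55 mm²); the sphere at (0, 5.5): section is a regular 8-gon, circumradius = √(r²−h²) = √(11²−10.32²) = 3.808 (area = (8/2)·3.808²·sin(360°/8) = 41.01 mm²); Taking the first minus the rest: starting from the r=10 sphere (282.55 mm²), the r=11 sphere at (0, 5.5) lies wholly inside it (removes its full 41.01 mm² and its 23.31 mm outline becomes a hole wall) — area = 241.55 mm². So its area = 241.55 mm². Layer 40 (z = 9.6): the sphere: section is a regular 8-gon, circumradius = √(r²−h²) = √(10²−0.4²) = 9.992 (area = (8/2)·9.992²·sin(360°/8) = 282.39 mm²); the r=11 sphere at (0, 5.5) slices to a regular 8-gon of circumradius 5.370 (√(r²−h²) with h=9.6 from center) (area = (8/2)·5.370²·sin(360°/8) = 81.57 mm²); Taking the first minus the rest: starting from the r=10 sphere (282.39 mm²), the r=11 sphere at (0, 5.5) partially overlaps it — only the 74.52 mm² overlap (of its 81.57 mm²) is removed, clipping the outline — area = 207.87 mm². So its area = 207.87 mm². Layer 43 is larger (241.55 vs 207.87 mm²).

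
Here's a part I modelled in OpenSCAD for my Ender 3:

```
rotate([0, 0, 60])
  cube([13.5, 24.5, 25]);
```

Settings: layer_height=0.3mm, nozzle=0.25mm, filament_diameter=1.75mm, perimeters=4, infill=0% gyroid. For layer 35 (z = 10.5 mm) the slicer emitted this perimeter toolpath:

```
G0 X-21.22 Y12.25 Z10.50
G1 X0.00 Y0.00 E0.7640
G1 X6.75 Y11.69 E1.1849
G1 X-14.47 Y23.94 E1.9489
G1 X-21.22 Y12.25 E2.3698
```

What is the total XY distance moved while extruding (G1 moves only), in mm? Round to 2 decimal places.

76.00 mm

Sum the Euclidean lengths of each G1 segment: total = 76.00 mm.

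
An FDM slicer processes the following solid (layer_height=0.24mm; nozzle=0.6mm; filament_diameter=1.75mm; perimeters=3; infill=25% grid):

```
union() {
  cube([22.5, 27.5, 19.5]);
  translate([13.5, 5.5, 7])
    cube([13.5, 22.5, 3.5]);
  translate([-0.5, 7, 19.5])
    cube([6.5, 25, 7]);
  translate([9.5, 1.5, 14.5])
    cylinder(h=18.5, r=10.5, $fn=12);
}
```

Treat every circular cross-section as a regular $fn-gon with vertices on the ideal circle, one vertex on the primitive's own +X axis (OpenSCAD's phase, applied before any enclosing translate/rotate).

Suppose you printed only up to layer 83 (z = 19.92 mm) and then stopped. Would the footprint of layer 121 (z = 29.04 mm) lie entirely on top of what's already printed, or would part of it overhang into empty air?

Compare the two slices. At z = 19.92: the cube does not reach this height (z outside [0, 19.5]); the cube at (13.5, 5.5) is not intersected at this z (z outside [7, 10.5]); the cube at (-0.5, 7) (footprint 6.5×25) is included at this height (area 162.50 mm²); the r=10.5 cylinder at (9.5, 1.5) contributes a regular 12-gon of circumradius 10.5 (area = (12/2)·10.500²·sin(360°/12) = 330.75 mm²); Combining (union): the regions partially overlap — summed areas 493.25 mm² minus the doubly-counted overlap 13.15 mm² gives 480.10 mm² — area = 480.10 mm². At z = 29.04: the cube does not reach this height (z outside [0, 19.5]); the cube at (13.5, 5.5) is not intersected at this z (z outside [7, 10.5]); the cube at (-0.5, 7) is not intersected at this z (z outside [19.5, 26.5]); the r=10.5 cylinder at (9.5, 1.5) contributes a regular 12-gon of circumradius 10.5 (area = (12/2)·10.500²·sin(360°/12) = 330.75 mm²); Taking the union: only the r=10.5 cylinder at (9.5, 1.5) is present, so the union is just that shape — area = 330.75 mm². Checking containment: the cross-section at z = 29.04 is a subset of the cross-section at z = 19.92.

entirely on top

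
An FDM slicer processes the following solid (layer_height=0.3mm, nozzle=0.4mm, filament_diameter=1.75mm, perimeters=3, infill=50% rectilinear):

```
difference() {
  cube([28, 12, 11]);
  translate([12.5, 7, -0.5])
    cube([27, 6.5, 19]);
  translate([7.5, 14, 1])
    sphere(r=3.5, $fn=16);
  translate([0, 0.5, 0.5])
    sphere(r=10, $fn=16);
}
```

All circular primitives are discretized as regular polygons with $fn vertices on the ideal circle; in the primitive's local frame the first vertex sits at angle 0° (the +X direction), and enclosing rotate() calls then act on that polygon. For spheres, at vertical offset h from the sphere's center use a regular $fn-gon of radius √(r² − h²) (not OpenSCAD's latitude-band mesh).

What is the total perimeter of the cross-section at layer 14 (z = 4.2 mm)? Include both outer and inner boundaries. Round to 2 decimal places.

76.03 mm

At z = 4.2 mm: the cube (footprint 28×12) is included at this height (perimeter 80.00 mm); the cube at (12.5, 7) is present — its section is the full 27×6.5 rectangle (perimeter 67.00 mm); the r=3.5 sphere at (7.5, 14) slices to a regular 16-gon of circumradius 1.418 (√(r²−h²) with h=3.2 from center) (perimeter = 2·16·1.418·sin(180°/16) = 8.85 mm); the r=10 sphere at (0, 0.5) contributes a regular 16-gon of circumradius √(10²−3.7²) = 9.290 (perimeter = 2·16·9.290·sin(180°/16) = 58.00 mm); After the difference (first − rest): starting from the 28×12 cube, the 27×6.5 cube at (12.5, 7) partially overlaps it — only the 77.50 mm² overlap (of its 175.50 mm²) is removed, clipping the outline; the r=3.5 sphere at (7.5, 14) misses the remaining region (no effect); the r=10 sphere at (0, 0.5) partially overlaps it — only the 70.68 mm² overlap (of its 264.24 mm²) is removed, clipping the outline — boundary = 76.03 mm. Overall, the cross-section is a single solid region. Total boundary length (outer) = 76.03 mm.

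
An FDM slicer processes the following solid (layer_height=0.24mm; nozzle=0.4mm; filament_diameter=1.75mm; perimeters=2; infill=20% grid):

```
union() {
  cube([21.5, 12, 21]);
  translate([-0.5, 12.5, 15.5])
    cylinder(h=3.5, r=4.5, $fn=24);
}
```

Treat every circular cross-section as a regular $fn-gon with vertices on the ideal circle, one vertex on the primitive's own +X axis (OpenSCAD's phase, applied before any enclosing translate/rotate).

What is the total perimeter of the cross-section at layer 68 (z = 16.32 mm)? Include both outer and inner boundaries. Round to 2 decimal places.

81.29 mm

At z = 16.32 mm: the cube (footprint 21.5×12) is included at this height (perimeter 67.00 mm); the r=4.5 cylinder at (-0.5, 12.5) gives a regular 24-gon of circumradius 4.5 (constant along its height) (perimeter = 2·24·4.500·sin(180°/24) = 28.19 mm); Merging all regions: the regions partially overlap (shared area 11.51 mm²), so the edge portions inside another operand are dropped and the merged outline is re-measured after clipping — boundary = 81.29 mm. Overall, the cross-section is a single solid region. Total boundary length (outer) = 81.29 mm.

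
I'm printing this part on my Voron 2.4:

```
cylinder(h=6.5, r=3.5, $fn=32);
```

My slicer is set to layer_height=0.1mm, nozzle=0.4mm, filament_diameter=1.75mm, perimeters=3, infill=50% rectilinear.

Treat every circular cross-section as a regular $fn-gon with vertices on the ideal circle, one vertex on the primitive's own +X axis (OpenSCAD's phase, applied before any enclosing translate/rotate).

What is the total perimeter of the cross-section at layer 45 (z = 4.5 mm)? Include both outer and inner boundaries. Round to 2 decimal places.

21.96 mm

At z = 4.5 mm: the r=3.5 cylinder gives a regular 32-gon of circumradius 3.5 (constant along its height) (perimeter = 2·32·3.500·sin(180°/32) = 21.96 mm). Overall, the cross-section is a single solid region. Total boundary length (outer) = 21.96 mm.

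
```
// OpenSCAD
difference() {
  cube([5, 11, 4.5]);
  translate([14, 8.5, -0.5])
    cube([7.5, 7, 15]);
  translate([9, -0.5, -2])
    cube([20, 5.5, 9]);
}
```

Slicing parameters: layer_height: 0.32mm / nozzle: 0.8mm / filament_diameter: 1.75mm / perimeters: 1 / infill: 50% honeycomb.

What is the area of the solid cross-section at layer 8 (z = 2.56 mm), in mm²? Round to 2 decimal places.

55.00 mm²

At z = 2.56 mm: the cube (footprint 5×11) is included at this height (area 55.00 mm²); the 7.5×7 cube at (14, 8.5) contributes its full rectangle (area 52.50 mm²); the cube at (9, -0.5) is present — its section is the full 20×5.5 rectangle (area 110.00 mm²); Subtracting the remaining from the first: starting from the 5×11 cube (55.00 mm²), the 7.5×7 cube at (14, 8.5) misses the remaining region (no effect); the 20×5.5 cube at (9, -0.5) misses the remaining region (no effect) — area = 55.00 mm². Overall, the cross-section is a single solid region. Net area = 55.00 mm².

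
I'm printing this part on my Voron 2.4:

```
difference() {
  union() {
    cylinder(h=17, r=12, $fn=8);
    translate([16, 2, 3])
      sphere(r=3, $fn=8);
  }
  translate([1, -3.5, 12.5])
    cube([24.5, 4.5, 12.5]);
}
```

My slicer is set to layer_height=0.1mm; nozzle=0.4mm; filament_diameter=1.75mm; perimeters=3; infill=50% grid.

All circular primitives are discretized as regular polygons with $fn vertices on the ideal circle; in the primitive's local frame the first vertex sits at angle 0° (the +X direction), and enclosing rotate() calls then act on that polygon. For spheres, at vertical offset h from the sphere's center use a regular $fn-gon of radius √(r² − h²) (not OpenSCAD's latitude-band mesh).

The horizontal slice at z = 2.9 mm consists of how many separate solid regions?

2

At z = 2.9 mm: the r=12 cylinder gives a regular 8-gon of circumradius 12 (constant along its height); the r=3 sphere at (16, 2) contributes a regular 8-gon of circumradius √(3²−0.1²) = 2.998; Merging all regions: the 2 present regions are separate (no shared area or edge), so areas and boundary lengths simply add and each stays a separate island — 2 connected regions; the cube at (1, -3.5) does not reach this height (z outside [12.5, 25]); After the difference (first − rest): none of the subtracted shapes is present at this height, so the result so far is unchanged — 2 connected regions. The result has 2 disconnected regions.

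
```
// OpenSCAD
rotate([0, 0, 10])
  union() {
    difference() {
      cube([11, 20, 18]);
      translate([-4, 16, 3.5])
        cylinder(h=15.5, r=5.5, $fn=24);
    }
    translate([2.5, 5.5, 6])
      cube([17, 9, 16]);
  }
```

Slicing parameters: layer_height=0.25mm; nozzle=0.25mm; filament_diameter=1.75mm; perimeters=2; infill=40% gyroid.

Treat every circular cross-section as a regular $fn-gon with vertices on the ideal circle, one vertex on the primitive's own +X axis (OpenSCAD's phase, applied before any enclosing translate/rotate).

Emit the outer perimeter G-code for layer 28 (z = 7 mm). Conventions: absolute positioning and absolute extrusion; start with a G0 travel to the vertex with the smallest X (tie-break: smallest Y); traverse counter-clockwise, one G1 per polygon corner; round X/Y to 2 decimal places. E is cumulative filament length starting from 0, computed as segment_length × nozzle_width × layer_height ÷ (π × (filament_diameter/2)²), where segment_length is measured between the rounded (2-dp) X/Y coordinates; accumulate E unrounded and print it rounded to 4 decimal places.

G0 X-3.47 Y19.70 Z7.00
G1 X-3.43 Y19.44 E0.0068
G1 X-2.50 Y18.60 E0.0394
G1 X-1.73 Y17.39 E0.0767
G1 X-1.30 Y16.02 E0.1140
G1 X-1.24 Y14.58 E0.1514
G1 X-1.55 Y13.18 E0.1887
G1 X-2.13 Y12.07 E0.2212
G1 X0.00 Y0.00 E0.5397
G1 X10.83 Y1.91 E0.8255
G1 X9.88 Y7.33 E0.9684
G1 X18.25 Y8.80 E1.1893
G1 X16.69 Y17.67 E1.4233
G1 X8.31 Y16.19 E1.6444
G1 X7.36 Y21.61 E1.7874
G1 X-3.47 Y19.70 E2.0731

At z = 7 mm: the cube (footprint 11×20) is included at this height; the r=5.5 cylinder at (-4, 16) gives a regular 24-gon of circumradius 5.5 (constant along its height); Taking the first minus the rest: starting from the 11×20 cube, the r=5.5 cylinder at (-4, 16) partially overlaps it — only the 7.52 mm² overlap (of its 93.95 mm²) is removed, clipping the outline — 1 connected region; the cube at (2.5, 5.5) is present — its section is the full 17×9 rectangle; Combining (union): the regions partially overlap (shared area 76.50 mm²), so overlapping operands fuse into one piece — 1 connected region; (whole slice rotated 10° about Z — lengths, areas and connectivity unchanged). The outline is a single polygon with 15 vertices. Extrusion per mm of travel: 0.25 × 0.25 / (π × 0.875²) = 0.025984. Accumulating E over each segment gives final E = 2.0731.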